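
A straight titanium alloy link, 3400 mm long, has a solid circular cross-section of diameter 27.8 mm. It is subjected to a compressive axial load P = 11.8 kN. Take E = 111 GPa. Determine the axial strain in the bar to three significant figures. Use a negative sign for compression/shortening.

-1.75e-04

A = 607 mm².
σ = N/A = -19.44 MPa; ε = σ/E = -19.44/111000 = -1.751e-04.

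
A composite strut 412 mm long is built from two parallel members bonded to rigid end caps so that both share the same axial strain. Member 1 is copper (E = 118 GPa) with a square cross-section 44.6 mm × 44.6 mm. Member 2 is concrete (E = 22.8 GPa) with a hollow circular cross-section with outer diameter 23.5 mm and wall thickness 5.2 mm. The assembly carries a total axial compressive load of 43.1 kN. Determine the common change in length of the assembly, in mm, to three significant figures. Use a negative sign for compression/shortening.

A_1 = 1989 mm².
A_2 = 299 mm².
Equal strain + equilibrium ⇒ each member carries load in proportion to AE: A₁E₁ = 234700000 N, A₂E₂ = 6816000 N, ΣAE = 241500000 N.
δ = PL/ΣAE = -43100·412/241500000 = -0.07352 mm.

-0.0735 mm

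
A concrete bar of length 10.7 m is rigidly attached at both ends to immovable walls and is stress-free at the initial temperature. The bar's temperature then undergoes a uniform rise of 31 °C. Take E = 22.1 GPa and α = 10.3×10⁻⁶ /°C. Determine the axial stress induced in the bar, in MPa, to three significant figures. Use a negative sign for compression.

-7.06 MPa

Free thermal expansion αLΔT = 10.3e-6 · 10700 · 31 = 3.417 mm.
The walls impose strain ε = −(3.417)/10700 = -3.1930e-04; σ = Eε = 22100 · -3.1930e-04 = -7.057 MPa.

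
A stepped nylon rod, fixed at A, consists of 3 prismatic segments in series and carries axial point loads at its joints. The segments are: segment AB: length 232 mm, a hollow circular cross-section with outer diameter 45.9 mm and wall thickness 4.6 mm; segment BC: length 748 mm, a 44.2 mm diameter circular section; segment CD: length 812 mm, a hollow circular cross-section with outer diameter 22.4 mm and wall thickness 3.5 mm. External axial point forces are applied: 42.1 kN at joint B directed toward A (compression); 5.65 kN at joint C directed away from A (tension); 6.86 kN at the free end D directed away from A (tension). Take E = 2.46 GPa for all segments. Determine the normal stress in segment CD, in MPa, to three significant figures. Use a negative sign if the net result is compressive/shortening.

Internal axial forces (sectioning from the free end, tension +): N_CD = 6.86 kN, N_BC = 12.51 kN, N_AB = -29.59 kN.
A_CD = 207.8 mm².
σ_CD = N_CD/A_CD = 6860/207.8 = 33.01 MPa.

33.0 MPa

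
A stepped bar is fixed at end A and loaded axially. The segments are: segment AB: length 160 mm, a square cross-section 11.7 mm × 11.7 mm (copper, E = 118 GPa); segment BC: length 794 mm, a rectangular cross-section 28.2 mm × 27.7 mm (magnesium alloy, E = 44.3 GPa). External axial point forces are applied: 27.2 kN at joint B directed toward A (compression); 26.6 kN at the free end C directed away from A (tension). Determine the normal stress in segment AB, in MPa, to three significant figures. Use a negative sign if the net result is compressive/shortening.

-4.38 MPa

Internal axial forces (sectioning from the free end, tension +): N_BC = 26.6 kN, N_AB = -0.6 kN.
A_AB = 136.9 mm².
σ_AB = N_AB/A_AB = -600/136.9 = -4.383 MPa.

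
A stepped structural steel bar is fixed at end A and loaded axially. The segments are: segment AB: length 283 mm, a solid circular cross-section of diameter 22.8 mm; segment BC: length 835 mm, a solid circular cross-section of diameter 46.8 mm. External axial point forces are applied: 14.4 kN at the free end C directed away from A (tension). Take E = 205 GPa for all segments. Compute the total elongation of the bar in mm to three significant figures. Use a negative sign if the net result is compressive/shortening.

0.0828 mm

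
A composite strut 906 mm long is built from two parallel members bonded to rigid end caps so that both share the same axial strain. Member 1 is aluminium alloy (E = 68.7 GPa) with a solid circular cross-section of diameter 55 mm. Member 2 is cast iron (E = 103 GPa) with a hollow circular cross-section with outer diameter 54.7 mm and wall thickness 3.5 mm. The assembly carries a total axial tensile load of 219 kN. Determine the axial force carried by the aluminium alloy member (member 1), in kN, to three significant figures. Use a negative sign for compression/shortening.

162 kN

A_1 = 2376 mm².
A_2 = 563 mm².
Equal strain + equilibrium ⇒ each member carries load in proportion to AE: A₁E₁ = 163200000 N, A₂E₂ = 57990000 N, ΣAE = 221200000 N.
F₁ = P·A₁E₁/ΣAE = 219000·163200000/221200000 = 161600 N.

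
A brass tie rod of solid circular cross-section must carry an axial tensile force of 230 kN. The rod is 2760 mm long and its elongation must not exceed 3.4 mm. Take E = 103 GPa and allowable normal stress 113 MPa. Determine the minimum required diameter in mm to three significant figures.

Required area A ≥ P/σ_allow = 230000/113 = 2035 mm².
For a solid circular section, d ≥ √(4A/π) = 50.91 mm.
Elongation limit: A ≥ PL/(Eδ_allow) = 230000·2760/(103000·3.4) = 1813 mm² ⇒ d ≥ 48.04 mm.
The stress limit governs.

50.9 mm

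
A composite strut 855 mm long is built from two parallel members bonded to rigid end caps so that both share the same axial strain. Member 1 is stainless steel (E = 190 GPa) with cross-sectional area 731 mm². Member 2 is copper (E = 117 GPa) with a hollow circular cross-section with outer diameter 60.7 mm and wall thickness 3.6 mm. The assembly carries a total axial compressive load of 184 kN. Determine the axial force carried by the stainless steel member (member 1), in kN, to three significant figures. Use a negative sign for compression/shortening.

-119 kN

A_2 = 645.8 mm².
Equal strain + equilibrium ⇒ each member carries load in proportion to AE: A₁E₁ = 138900000 N, A₂E₂ = 75560000 N, ΣAE = 214400000 N.
F₁ = P·A₁E₁/ΣAE = -184000·138900000/214400000 = -119200 N.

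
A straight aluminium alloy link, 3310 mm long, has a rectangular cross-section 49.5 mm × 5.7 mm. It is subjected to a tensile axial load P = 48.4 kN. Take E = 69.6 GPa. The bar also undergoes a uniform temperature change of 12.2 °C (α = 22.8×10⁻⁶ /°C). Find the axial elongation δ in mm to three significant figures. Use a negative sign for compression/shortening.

A = 282.2 mm².
δ_mech = NL/(AE) = 48400·3310/(282.2·69600) = 8.158 mm.
δ_thermal = αLΔT = 22.8e-6·3310·12.2 = 0.9207 mm.
δ = δ_mech + δ_thermal = 9.079 mm.

9.08 mm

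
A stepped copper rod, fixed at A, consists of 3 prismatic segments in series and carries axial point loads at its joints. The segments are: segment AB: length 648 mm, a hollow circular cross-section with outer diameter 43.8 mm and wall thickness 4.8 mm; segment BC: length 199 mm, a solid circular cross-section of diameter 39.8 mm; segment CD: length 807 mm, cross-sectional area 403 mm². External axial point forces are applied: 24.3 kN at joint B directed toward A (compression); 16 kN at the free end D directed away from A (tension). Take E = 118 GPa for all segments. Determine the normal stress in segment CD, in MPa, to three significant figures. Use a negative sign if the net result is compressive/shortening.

39.7 MPa

Internal axial forces (sectioning from the free end, tension +): N_CD = 16 kN, N_BC = 16 kN, N_AB = -8.3 kN.
σ_CD = N_CD/A_CD = 16000/403 = 39.7 MPa.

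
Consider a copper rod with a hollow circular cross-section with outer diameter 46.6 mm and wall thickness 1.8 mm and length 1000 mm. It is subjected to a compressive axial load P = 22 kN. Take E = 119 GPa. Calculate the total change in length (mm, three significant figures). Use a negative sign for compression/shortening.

-0.730 mm

A = 253.3 mm².
δ_mech = NL/(AE) = -22000·1000/(253.3·119000) = -0.7298 mm.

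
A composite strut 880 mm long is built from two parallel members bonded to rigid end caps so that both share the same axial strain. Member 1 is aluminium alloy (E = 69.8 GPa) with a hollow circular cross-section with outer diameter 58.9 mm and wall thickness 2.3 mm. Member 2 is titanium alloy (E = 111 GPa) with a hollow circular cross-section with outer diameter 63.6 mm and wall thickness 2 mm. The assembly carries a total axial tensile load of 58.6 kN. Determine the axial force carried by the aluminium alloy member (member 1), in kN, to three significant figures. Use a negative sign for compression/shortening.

23.4 kN

A_1 = 409 mm².
A_2 = 387 mm².
Equal strain + equilibrium ⇒ each member carries load in proportion to AE: A₁E₁ = 28550000 N, A₂E₂ = 42960000 N, ΣAE = 71510000 N.
F₁ = P·A₁E₁/ΣAE = 58600·28550000/71510000 = 23390 N.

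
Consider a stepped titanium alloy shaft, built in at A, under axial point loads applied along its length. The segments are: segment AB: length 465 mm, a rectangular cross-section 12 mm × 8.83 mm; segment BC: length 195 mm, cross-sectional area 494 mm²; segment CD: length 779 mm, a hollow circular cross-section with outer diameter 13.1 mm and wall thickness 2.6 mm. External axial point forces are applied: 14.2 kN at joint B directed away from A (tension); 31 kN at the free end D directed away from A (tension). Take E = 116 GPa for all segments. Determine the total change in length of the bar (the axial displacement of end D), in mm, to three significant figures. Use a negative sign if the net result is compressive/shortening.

4.24 mm

Internal axial forces (sectioning from the free end, tension +): N_CD = 31 kN, N_BC = 31 kN, N_AB = 45.2 kN.
A_AB = 106 mm².
A_CD = 85.77 mm².
δ_AB = 45200·465/(106·116000) = 1.71 mm
δ_BC = 31000·195/(494·116000) = 0.1055 mm
δ_CD = 31000·779/(85.77·116000) = 2.427 mm
δ = Σδ_i = 4.243 mm.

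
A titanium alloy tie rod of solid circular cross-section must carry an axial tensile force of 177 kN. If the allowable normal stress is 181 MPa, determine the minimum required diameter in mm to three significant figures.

Required area A ≥ P/σ_allow = 177000/181 = 977.9 mm².
For a solid circular section, d ≥ √(4A/π) = 35.29 mm.

35.3 mm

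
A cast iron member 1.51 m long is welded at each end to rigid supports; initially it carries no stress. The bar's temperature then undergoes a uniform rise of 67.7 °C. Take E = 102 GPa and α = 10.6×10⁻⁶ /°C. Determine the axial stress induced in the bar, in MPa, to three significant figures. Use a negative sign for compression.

Free thermal expansion αLΔT = 10.6e-6 · 1510 · 67.7 = 1.084 mm.
The walls impose strain ε = −(1.084)/1510 = -7.1762e-04; σ = Eε = 102000 · -7.1762e-04 = -73.2 MPa.

-73.2 MPa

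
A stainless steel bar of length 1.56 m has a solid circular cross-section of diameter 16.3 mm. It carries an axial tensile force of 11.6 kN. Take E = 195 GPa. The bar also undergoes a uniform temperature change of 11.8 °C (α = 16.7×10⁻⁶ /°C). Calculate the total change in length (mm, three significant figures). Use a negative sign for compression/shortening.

A = 208.7 mm².
δ_mech = NL/(AE) = 11600·1560/(208.7·195000) = 0.4447 mm.
δ_thermal = αLΔT = 16.7e-6·1560·11.8 = 0.3074 mm.
δ = δ_mech + δ_thermal = 0.7521 mm.

0.752 mm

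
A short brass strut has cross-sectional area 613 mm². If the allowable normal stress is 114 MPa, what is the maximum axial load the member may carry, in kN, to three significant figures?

P_max = σ_allow · A = 114 · 613 = 69880 N = 69.88 kN.

69.9 kN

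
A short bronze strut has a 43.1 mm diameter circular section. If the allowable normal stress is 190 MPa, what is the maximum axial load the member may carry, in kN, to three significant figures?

A = 1459 mm².
P_max = σ_allow · A = 190 · 1459 = 277200 N = 277.2 kN.

277 kN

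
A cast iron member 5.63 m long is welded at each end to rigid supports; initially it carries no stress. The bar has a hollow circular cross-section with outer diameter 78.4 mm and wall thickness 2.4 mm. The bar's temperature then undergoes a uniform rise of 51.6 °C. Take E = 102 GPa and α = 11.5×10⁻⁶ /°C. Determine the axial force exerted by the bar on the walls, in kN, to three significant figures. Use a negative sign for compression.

-34.7 kN

Free thermal expansion αLΔT = 11.5e-6 · 5630 · 51.6 = 3.341 mm.
The walls impose strain ε = −(3.341)/5630 = -5.9340e-04; σ = Eε = 102000 · -5.9340e-04 = -60.53 MPa.
Wall reaction R = σ·A = -60.53·573 = -34680 N = -34.68 kN.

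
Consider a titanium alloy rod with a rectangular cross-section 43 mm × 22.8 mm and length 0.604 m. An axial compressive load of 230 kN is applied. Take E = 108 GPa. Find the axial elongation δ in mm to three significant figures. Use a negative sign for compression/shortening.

-1.31 mm

A = 980.4 mm².
δ_mech = NL/(AE) = -230000·604/(980.4·108000) = -1.312 mm.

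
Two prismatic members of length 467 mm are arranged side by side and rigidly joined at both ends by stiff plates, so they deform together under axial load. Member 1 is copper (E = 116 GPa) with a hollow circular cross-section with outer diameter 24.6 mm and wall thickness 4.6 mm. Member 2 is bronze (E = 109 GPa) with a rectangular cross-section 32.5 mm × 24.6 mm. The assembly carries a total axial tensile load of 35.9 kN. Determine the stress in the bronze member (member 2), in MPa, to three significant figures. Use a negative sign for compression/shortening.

32.4 MPa

A_1 = 289 mm².
A_2 = 799.5 mm².
Equal strain + equilibrium ⇒ each member carries load in proportion to AE: A₁E₁ = 33530000 N, A₂E₂ = 87150000 N, ΣAE = 120700000 N.
σ₂ = P·E₂/ΣAE = 35900·109000/120700000 = 32.43 MPa.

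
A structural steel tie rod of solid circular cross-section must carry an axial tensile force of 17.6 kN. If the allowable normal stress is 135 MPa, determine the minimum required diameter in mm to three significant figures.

Required area A ≥ P/σ_allow = 17600/135 = 130.4 mm².
For a solid circular section, d ≥ √(4A/π) = 12.88 mm.

12.9 mm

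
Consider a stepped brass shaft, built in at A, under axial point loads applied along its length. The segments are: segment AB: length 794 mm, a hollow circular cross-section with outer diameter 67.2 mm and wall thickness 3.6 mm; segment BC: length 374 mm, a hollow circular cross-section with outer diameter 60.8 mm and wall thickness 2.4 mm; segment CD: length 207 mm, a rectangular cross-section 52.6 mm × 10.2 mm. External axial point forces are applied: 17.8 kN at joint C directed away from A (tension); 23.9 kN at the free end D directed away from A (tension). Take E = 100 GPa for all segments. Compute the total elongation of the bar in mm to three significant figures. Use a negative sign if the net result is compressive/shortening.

0.907 mm

Internal axial forces (sectioning from the free end, tension +): N_CD = 23.9 kN, N_BC = 41.7 kN, N_AB = 41.7 kN.
A_AB = 719.3 mm².
A_BC = 440.3 mm².
A_CD = 536.5 mm².
δ_AB = 41700·794/(719.3·100000) = 0.4603 mm
δ_BC = 41700·374/(440.3·100000) = 0.3542 mm
δ_CD = 23900·207/(536.5·100000) = 0.09221 mm
δ = Σδ_i = 0.9067 mm.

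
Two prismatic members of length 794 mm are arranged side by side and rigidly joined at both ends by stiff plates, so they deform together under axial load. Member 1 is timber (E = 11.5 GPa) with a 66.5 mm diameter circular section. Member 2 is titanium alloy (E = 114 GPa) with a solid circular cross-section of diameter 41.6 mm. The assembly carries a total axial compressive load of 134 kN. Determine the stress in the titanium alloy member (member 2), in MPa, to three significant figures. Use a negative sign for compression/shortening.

A_1 = 3473 mm².
A_2 = 1359 mm².
Equal strain + equilibrium ⇒ each member carries load in proportion to AE: A₁E₁ = 39940000 N, A₂E₂ = 154900000 N, ΣAE = 194900000 N.
σ₂ = P·E₂/ΣAE = -134000·114000/194900000 = -78.38 MPa.

-78.4 MPa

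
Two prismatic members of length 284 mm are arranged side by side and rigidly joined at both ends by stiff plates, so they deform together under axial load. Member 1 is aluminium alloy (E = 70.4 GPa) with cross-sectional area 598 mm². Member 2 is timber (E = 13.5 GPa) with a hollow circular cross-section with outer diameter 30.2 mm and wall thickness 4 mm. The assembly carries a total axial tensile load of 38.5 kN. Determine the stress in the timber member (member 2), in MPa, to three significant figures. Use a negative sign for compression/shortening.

A_2 = 329.2 mm².
Equal strain + equilibrium ⇒ each member carries load in proportion to AE: A₁E₁ = 42100000 N, A₂E₂ = 4445000 N, ΣAE = 46540000 N.
σ₂ = P·E₂/ΣAE = 38500·13500/46540000 = 11.17 MPa.

11.2 MPa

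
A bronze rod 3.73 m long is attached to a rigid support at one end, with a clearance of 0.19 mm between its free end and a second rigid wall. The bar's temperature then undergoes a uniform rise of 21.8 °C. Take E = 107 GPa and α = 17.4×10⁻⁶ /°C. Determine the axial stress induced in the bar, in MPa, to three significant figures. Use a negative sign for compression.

-35.1 MPa

Free thermal expansion αLΔT = 17.4e-6 · 3730 · 21.8 = 1.415 mm.
The walls engage after the gap closes; constrained expansion = 1.415 − 0.19 = 1.225 mm.
The walls impose strain ε = −(1.225)/3730 = -3.2838e-04; σ = Eε = 107000 · -3.2838e-04 = -35.14 MPa.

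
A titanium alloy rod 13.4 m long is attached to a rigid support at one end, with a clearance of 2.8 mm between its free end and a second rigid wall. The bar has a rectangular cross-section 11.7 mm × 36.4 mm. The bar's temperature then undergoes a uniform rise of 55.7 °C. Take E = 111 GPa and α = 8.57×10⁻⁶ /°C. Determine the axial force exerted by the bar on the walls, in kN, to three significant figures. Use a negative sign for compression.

Free thermal expansion αLΔT = 8.57e-6 · 13400 · 55.7 = 6.396 mm.
The walls engage after the gap closes; constrained expansion = 6.396 − 2.8 = 3.596 mm.
The walls impose strain ε = −(3.596)/13400 = -2.6839e-04; σ = Eε = 111000 · -2.6839e-04 = -29.79 MPa.
Wall reaction R = σ·A = -29.79·425.9 = -12690 N = -12.69 kN.

-12.7 kN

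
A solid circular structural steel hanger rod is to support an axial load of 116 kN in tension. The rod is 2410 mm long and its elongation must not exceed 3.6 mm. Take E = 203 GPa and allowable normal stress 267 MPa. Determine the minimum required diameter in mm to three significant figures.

Required area A ≥ P/σ_allow = 116000/267 = 434.5 mm².
For a solid circular section, d ≥ √(4A/π) = 23.52 mm.
Elongation limit: A ≥ PL/(Eδ_allow) = 116000·2410/(203000·3.6) = 382.5 mm² ⇒ d ≥ 22.07 mm.
The stress limit governs.

23.5 mm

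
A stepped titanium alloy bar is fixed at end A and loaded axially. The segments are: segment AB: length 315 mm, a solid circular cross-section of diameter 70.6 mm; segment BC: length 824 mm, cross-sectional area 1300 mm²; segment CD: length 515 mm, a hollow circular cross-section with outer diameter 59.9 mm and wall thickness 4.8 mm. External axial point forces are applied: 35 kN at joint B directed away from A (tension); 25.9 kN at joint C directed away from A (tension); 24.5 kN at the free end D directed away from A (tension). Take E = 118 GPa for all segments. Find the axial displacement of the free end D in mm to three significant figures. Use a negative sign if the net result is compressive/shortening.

Internal axial forces (sectioning from the free end, tension +): N_CD = 24.5 kN, N_BC = 50.4 kN, N_AB = 85.4 kN.
A_AB = 3915 mm².
A_CD = 830.9 mm².
δ_AB = 85400·315/(3915·118000) = 0.05824 mm
δ_BC = 50400·824/(1300·118000) = 0.2707 mm
δ_CD = 24500·515/(830.9·118000) = 0.1287 mm
δ = Σδ_i = 0.4577 mm.

0.458 mm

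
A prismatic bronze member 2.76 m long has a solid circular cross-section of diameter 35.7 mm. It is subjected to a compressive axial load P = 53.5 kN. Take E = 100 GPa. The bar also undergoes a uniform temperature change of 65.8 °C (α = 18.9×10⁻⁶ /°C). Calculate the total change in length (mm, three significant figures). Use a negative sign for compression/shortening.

1.96 mm

A = 1001 mm².
δ_mech = NL/(AE) = -53500·2760/(1001·100000) = -1.475 mm.
δ_thermal = αLΔT = 18.9e-6·2760·65.8 = 3.432 mm.
δ = δ_mech + δ_thermal = 1.957 mm.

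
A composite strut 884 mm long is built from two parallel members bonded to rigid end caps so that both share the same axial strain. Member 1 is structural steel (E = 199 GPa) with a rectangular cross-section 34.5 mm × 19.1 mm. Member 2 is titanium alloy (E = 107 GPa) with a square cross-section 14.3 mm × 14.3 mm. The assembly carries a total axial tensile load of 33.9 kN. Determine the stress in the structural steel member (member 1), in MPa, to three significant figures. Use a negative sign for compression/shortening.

44.1 MPa

A_1 = 659 mm².
A_2 = 204.5 mm².
Equal strain + equilibrium ⇒ each member carries load in proportion to AE: A₁E₁ = 131100000 N, A₂E₂ = 21880000 N, ΣAE = 153000000 N.
σ₁ = P·E₁/ΣAE = 33900·199000/153000000 = 44.09 MPa.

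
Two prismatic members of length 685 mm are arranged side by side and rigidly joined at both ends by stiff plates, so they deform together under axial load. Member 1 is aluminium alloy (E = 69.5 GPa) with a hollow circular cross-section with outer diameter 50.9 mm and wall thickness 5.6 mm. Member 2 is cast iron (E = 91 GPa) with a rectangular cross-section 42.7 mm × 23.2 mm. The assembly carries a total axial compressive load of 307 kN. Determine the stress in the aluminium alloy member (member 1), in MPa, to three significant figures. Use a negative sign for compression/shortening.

A_1 = 797 mm².
A_2 = 990.6 mm².
Equal strain + equilibrium ⇒ each member carries load in proportion to AE: A₁E₁ = 55390000 N, A₂E₂ = 90150000 N, ΣAE = 145500000 N.
σ₁ = P·E₁/ΣAE = -307000·69500/145500000 = -146.6 MPa.

-147 MPa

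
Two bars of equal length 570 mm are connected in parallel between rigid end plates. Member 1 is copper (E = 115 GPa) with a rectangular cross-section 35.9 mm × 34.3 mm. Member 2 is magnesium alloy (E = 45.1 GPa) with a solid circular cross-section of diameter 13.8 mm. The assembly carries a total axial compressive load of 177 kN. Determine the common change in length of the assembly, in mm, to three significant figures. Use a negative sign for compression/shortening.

A_1 = 1231 mm².
A_2 = 149.6 mm².
Equal strain + equilibrium ⇒ each member carries load in proportion to AE: A₁E₁ = 141600000 N, A₂E₂ = 6746000 N, ΣAE = 148400000 N.
δ = PL/ΣAE = -177000·570/148400000 = -0.6801 mm.

-0.680 mm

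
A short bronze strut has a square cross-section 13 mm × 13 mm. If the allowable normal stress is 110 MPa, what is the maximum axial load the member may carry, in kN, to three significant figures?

A = 169 mm².
P_max = σ_allow · A = 110 · 169 = 18590 N = 18.59 kN.

18.6 kN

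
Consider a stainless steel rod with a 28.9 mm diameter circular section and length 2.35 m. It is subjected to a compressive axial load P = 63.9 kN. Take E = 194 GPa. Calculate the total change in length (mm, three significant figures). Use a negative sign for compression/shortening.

A = 656 mm².
δ_mech = NL/(AE) = -63900·2350/(656·194000) = -1.18 mm.

-1.18 mm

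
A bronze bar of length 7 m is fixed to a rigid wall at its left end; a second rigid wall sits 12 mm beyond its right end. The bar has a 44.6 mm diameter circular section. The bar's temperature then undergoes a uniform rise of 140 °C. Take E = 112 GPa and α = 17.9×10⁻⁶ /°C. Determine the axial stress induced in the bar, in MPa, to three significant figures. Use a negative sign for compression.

Free thermal expansion αLΔT = 17.9e-6 · 7000 · 140 = 17.54 mm.
The walls engage after the gap closes; constrained expansion = 17.54 − 12 = 5.542 mm.
The walls impose strain ε = −(5.542)/7000 = -7.9171e-04; σ = Eε = 112000 · -7.9171e-04 = -88.67 MPa.

-88.7 MPa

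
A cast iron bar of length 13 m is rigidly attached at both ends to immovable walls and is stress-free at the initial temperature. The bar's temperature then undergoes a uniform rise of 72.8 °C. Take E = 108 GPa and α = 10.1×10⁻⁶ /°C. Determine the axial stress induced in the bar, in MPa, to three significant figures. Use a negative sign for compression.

-79.4 MPa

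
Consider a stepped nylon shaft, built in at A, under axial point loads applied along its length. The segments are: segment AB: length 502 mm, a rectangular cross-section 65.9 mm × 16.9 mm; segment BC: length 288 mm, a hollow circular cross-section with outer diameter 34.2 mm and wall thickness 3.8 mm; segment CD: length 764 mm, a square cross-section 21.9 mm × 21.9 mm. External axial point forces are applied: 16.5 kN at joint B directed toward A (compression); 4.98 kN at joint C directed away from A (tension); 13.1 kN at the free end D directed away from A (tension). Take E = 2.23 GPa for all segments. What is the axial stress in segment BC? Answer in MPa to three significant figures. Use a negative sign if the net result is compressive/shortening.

Internal axial forces (sectioning from the free end, tension +): N_CD = 13.1 kN, N_BC = 18.08 kN, N_AB = 1.58 kN.
A_BC = 362.9 mm².
σ_BC = N_BC/A_BC = 18080/362.9 = 49.82 MPa.

49.8 MPa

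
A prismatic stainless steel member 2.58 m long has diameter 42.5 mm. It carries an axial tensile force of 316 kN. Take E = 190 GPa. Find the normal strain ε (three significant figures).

0.00117

A = 1419 mm².
σ = N/A = 222.8 MPa; ε = σ/E = 222.8/190000 = 1.172e-03.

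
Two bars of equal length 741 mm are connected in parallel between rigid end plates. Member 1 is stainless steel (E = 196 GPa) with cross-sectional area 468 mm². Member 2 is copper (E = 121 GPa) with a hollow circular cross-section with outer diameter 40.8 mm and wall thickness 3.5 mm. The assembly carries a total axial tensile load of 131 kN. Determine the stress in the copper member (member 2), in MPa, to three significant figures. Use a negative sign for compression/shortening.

A_2 = 410.1 mm².
Equal strain + equilibrium ⇒ each member carries load in proportion to AE: A₁E₁ = 91730000 N, A₂E₂ = 49630000 N, ΣAE = 141400000 N.
σ₂ = P·E₂/ΣAE = 131000·121000/141400000 = 112.1 MPa.

112 MPa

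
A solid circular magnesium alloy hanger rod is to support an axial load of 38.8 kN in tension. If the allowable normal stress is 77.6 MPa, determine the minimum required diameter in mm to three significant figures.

25.2 mm

Required area A ≥ P/σ_allow = 38800/77.6 = 500 mm².
For a solid circular section, d ≥ √(4A/π) = 25.23 mm.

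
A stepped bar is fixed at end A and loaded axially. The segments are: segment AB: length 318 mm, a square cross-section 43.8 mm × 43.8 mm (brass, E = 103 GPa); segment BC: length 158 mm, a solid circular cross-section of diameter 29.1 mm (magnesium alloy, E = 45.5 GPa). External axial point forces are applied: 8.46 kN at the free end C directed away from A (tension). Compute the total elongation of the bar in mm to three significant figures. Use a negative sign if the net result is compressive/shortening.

Internal axial forces (sectioning from the free end, tension +): N_BC = 8.46 kN, N_AB = 8.46 kN.
A_AB = 1918 mm².
A_BC = 665.1 mm².
δ_AB = 8460·318/(1918·103000) = 0.01361 mm
δ_BC = 8460·158/(665.1·45500) = 0.04417 mm
δ = Σδ_i = 0.05779 mm.

0.0578 mm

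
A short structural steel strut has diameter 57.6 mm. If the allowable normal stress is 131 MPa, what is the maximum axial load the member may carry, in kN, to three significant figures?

341 kN

A = 2606 mm².
P_max = σ_allow · A = 131 · 2606 = 341400 N = 341.4 kN.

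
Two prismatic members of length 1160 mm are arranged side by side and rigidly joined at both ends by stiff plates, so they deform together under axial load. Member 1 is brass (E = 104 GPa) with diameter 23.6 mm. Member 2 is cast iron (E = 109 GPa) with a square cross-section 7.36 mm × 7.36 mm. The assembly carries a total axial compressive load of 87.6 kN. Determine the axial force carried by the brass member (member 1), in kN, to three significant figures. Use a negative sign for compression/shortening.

A_1 = 437.4 mm².
A_2 = 54.17 mm².
Equal strain + equilibrium ⇒ each member carries load in proportion to AE: A₁E₁ = 45490000 N, A₂E₂ = 5904000 N, ΣAE = 51400000 N.
F₁ = P·A₁E₁/ΣAE = -87600·45490000/51400000 = -77540 N.

-77.5 kN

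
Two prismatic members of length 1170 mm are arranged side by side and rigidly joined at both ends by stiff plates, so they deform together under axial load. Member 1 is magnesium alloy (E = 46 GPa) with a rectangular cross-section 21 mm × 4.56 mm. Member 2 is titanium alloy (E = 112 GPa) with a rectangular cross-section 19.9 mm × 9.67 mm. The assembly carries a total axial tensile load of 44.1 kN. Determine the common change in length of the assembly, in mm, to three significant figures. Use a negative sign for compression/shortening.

A_1 = 95.76 mm².
A_2 = 192.4 mm².
Equal strain + equilibrium ⇒ each member carries load in proportion to AE: A₁E₁ = 4405000 N, A₂E₂ = 21550000 N, ΣAE = 25960000 N.
δ = PL/ΣAE = 44100·1170/25960000 = 1.988 mm.

1.99 mm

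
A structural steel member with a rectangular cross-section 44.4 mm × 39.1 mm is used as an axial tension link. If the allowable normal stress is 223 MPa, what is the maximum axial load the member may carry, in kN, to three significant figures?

A = 1736 mm².
P_max = σ_allow · A = 223 · 1736 = 387100 N = 387.1 kN.

387 kN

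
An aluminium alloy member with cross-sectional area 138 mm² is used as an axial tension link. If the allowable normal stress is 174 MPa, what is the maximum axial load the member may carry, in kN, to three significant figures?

24.0 kN

P_max = σ_allow · A = 174 · 138 = 24010 N = 24.01 kN.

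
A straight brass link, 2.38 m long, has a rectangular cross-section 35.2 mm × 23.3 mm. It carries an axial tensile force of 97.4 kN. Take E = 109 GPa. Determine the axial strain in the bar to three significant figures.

A = 820.2 mm².
σ = N/A = 118.8 MPa; ε = σ/E = 118.8/109000 = 1.090e-03.

0.00109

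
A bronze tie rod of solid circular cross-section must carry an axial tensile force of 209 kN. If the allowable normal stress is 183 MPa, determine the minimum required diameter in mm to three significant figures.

38.1 mm

Required area A ≥ P/σ_allow = 209000/183 = 1142 mm².
For a solid circular section, d ≥ √(4A/π) = 38.13 mm.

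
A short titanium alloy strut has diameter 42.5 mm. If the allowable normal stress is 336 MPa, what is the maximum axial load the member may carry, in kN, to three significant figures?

A = 1419 mm².
P_max = σ_allow · A = 336 · 1419 = 476700 N = 476.7 kN.

477 kN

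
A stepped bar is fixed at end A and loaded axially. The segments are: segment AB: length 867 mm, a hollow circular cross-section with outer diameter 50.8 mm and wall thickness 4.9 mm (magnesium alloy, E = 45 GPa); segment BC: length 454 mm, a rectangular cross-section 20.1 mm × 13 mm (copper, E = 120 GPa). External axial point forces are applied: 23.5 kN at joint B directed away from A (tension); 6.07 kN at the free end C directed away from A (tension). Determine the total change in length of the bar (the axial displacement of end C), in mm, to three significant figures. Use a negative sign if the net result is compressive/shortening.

Internal axial forces (sectioning from the free end, tension +): N_BC = 6.07 kN, N_AB = 29.57 kN.
A_AB = 706.6 mm².
A_BC = 261.3 mm².
δ_AB = 29570·867/(706.6·45000) = 0.8063 mm
δ_BC = 6070·454/(261.3·120000) = 0.08789 mm
δ = Σδ_i = 0.8942 mm.

0.894 mm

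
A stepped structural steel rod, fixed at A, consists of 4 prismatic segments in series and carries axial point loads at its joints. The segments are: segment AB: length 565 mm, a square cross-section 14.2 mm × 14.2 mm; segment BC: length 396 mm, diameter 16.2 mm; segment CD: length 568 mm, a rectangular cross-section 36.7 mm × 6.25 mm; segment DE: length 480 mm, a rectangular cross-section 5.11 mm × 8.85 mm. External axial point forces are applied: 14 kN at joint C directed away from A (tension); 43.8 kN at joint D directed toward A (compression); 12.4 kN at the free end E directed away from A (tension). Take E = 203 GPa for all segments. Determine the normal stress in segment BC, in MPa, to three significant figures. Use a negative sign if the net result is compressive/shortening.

Internal axial forces (sectioning from the free end, tension +): N_DE = 12.4 kN, N_CD = -31.4 kN, N_BC = -17.4 kN, N_AB = -17.4 kN.
A_BC = 206.1 mm².
σ_BC = N_BC/A_BC = -17400/206.1 = -84.42 MPa.

-84.4 MPa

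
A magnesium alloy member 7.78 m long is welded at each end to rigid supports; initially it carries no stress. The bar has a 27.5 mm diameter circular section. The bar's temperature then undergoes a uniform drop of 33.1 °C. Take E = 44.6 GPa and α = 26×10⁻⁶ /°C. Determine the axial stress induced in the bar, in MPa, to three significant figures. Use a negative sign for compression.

38.4 MPa

Free thermal expansion αLΔT = 26e-6 · 7780 · -33.1 = -6.695 mm.
The walls impose strain ε = −(-6.695)/7780 = 8.6060e-04; σ = Eε = 44600 · 8.6060e-04 = 38.38 MPa.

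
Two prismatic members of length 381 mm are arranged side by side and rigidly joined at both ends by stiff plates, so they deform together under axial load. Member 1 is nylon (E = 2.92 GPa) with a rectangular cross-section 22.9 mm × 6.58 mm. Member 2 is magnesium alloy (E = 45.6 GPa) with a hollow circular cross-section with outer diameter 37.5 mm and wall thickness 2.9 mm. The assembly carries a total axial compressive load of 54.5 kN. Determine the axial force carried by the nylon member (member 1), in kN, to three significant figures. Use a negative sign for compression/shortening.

A_1 = 150.7 mm².
A_2 = 315.2 mm².
Equal strain + equilibrium ⇒ each member carries load in proportion to AE: A₁E₁ = 440000 N, A₂E₂ = 14370000 N, ΣAE = 14810000 N.
F₁ = P·A₁E₁/ΣAE = -54500·440000/14810000 = -1619 N.

-1.62 kN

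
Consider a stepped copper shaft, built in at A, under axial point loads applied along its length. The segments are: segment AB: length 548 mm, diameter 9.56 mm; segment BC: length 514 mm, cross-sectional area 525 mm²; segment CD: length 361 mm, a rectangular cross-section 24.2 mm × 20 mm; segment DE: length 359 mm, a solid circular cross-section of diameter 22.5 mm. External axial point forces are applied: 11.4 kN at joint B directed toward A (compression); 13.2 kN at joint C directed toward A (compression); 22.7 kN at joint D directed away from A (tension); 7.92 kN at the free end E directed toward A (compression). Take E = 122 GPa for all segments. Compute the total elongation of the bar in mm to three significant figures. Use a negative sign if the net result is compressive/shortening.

Internal axial forces (sectioning from the free end, tension +): N_DE = -7.92 kN, N_CD = 14.78 kN, N_BC = 1.58 kN, N_AB = -9.82 kN.
A_AB = 71.78 mm².
A_CD = 484 mm².
A_DE = 397.6 mm².
δ_AB = -9820·548/(71.78·122000) = -0.6145 mm
δ_BC = 1580·514/(525·122000) = 0.01268 mm
δ_CD = 14780·361/(484·122000) = 0.09036 mm
δ_DE = -7920·359/(397.6·122000) = -0.05861 mm
δ = Σδ_i = -0.5701 mm.

-0.570 mm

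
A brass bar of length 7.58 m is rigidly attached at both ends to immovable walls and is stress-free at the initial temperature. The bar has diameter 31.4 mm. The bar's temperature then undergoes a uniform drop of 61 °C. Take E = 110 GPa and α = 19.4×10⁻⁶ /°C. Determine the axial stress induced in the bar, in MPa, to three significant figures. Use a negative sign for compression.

130 MPa

Free thermal expansion αLΔT = 19.4e-6 · 7580 · -61 = -8.97 mm.
The walls impose strain ε = −(-8.97)/7580 = 1.1834e-03; σ = Eε = 110000 · 1.1834e-03 = 130.2 MPa.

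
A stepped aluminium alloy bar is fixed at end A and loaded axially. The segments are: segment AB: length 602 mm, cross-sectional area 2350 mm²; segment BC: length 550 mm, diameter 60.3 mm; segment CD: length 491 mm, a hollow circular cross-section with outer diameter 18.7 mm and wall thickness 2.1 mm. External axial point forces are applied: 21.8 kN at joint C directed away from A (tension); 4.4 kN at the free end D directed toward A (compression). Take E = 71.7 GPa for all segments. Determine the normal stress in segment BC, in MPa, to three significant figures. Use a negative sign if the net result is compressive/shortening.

Internal axial forces (sectioning from the free end, tension +): N_CD = -4.4 kN, N_BC = 17.4 kN, N_AB = 17.4 kN.
A_BC = 2856 mm².
σ_BC = N_BC/A_BC = 17400/2856 = 6.093 MPa.

6.09 MPa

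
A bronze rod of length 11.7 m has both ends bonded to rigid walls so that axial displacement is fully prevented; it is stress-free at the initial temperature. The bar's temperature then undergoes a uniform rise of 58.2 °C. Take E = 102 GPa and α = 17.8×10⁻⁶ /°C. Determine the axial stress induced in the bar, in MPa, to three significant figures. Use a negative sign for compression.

-106 MPa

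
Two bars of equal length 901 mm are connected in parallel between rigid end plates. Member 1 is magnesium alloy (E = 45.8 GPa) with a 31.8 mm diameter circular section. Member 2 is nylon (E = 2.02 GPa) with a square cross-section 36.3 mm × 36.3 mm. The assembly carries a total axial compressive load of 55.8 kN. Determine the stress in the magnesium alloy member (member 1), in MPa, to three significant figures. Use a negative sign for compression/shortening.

-65.5 MPa

A_1 = 794.2 mm².
A_2 = 1318 mm².
Equal strain + equilibrium ⇒ each member carries load in proportion to AE: A₁E₁ = 36380000 N, A₂E₂ = 2662000 N, ΣAE = 39040000 N.
σ₁ = P·E₁/ΣAE = -55800·45800/39040000 = -65.47 MPa.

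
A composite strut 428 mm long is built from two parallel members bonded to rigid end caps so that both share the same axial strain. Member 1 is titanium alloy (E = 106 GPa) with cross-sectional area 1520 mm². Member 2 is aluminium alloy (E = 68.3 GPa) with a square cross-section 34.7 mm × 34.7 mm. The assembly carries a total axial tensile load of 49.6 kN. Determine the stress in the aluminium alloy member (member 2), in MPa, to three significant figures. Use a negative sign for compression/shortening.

A_2 = 1204 mm².
Equal strain + equilibrium ⇒ each member carries load in proportion to AE: A₁E₁ = 161100000 N, A₂E₂ = 82240000 N, ΣAE = 243400000 N.
σ₂ = P·E₂/ΣAE = 49600·68300/243400000 = 13.92 MPa.

13.9 MPa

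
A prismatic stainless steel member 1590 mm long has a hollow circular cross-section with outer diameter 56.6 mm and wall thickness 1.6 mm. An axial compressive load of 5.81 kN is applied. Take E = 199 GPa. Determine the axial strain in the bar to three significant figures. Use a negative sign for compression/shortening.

A = 276.5 mm².
σ = N/A = -21.02 MPa; ε = σ/E = -21.02/199000 = -1.056e-04.

-1.06e-04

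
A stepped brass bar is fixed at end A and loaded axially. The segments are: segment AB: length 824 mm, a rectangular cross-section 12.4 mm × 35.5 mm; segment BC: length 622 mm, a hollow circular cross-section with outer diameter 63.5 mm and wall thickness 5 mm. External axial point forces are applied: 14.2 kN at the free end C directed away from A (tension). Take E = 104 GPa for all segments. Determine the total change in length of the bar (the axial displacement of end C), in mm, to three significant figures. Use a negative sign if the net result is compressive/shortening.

0.348 mm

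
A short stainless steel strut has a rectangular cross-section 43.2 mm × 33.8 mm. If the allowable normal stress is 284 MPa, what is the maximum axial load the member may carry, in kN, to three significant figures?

415 kN

A = 1460 mm².
P_max = σ_allow · A = 284 · 1460 = 414700 N = 414.7 kN.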